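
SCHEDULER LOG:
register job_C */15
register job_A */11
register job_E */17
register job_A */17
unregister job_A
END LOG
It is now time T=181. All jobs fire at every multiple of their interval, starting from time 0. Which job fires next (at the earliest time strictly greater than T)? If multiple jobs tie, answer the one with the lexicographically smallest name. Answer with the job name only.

Op 1: register job_C */15 -> active={job_C:*/15}
Op 2: register job_A */11 -> active={job_A:*/11, job_C:*/15}
Op 3: register job_E */17 -> active={job_A:*/11, job_C:*/15, job_E:*/17}
Op 4: register job_A */17 -> active={job_A:*/17, job_C:*/15, job_E:*/17}
Op 5: unregister job_A -> active={job_C:*/15, job_E:*/17}
  job_C: interval 15, next fire after T=181 is 195
  job_E: interval 17, next fire after T=181 is 187
Earliest = 187, winner (lex tiebreak) = job_E

Answer: job_E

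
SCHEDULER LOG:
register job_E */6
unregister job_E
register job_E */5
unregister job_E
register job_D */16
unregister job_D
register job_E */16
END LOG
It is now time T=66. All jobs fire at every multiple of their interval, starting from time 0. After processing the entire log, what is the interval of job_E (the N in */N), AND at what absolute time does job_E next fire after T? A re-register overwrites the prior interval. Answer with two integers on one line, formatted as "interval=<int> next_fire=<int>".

Op 1: register job_E */6 -> active={job_E:*/6}
Op 2: unregister job_E -> active={}
Op 3: register job_E */5 -> active={job_E:*/5}
Op 4: unregister job_E -> active={}
Op 5: register job_D */16 -> active={job_D:*/16}
Op 6: unregister job_D -> active={}
Op 7: register job_E */16 -> active={job_E:*/16}
Final interval of job_E = 16
Next fire of job_E after T=66: (66//16+1)*16 = 80

Answer: interval=16 next_fire=80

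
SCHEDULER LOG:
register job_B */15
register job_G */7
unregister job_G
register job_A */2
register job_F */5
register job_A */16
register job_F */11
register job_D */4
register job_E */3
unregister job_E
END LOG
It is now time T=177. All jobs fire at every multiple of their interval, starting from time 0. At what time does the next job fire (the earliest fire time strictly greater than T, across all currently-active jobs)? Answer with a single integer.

Op 1: register job_B */15 -> active={job_B:*/15}
Op 2: register job_G */7 -> active={job_B:*/15, job_G:*/7}
Op 3: unregister job_G -> active={job_B:*/15}
Op 4: register job_A */2 -> active={job_A:*/2, job_B:*/15}
Op 5: register job_F */5 -> active={job_A:*/2, job_B:*/15, job_F:*/5}
Op 6: register job_A */16 -> active={job_A:*/16, job_B:*/15, job_F:*/5}
Op 7: register job_F */11 -> active={job_A:*/16, job_B:*/15, job_F:*/11}
Op 8: register job_D */4 -> active={job_A:*/16, job_B:*/15, job_D:*/4, job_F:*/11}
Op 9: register job_E */3 -> active={job_A:*/16, job_B:*/15, job_D:*/4, job_E:*/3, job_F:*/11}
Op 10: unregister job_E -> active={job_A:*/16, job_B:*/15, job_D:*/4, job_F:*/11}
  job_A: interval 16, next fire after T=177 is 192
  job_B: interval 15, next fire after T=177 is 180
  job_D: interval 4, next fire after T=177 is 180
  job_F: interval 11, next fire after T=177 is 187
Earliest fire time = 180 (job job_B)

Answer: 180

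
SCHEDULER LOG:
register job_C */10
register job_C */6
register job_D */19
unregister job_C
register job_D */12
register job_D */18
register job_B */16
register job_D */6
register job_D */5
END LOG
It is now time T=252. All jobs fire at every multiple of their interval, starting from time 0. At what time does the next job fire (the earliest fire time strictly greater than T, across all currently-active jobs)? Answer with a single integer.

Answer: 255

Derivation:
Op 1: register job_C */10 -> active={job_C:*/10}
Op 2: register job_C */6 -> active={job_C:*/6}
Op 3: register job_D */19 -> active={job_C:*/6, job_D:*/19}
Op 4: unregister job_C -> active={job_D:*/19}
Op 5: register job_D */12 -> active={job_D:*/12}
Op 6: register job_D */18 -> active={job_D:*/18}
Op 7: register job_B */16 -> active={job_B:*/16, job_D:*/18}
Op 8: register job_D */6 -> active={job_B:*/16, job_D:*/6}
Op 9: register job_D */5 -> active={job_B:*/16, job_D:*/5}
  job_B: interval 16, next fire after T=252 is 256
  job_D: interval 5, next fire after T=252 is 255
Earliest fire time = 255 (job job_D)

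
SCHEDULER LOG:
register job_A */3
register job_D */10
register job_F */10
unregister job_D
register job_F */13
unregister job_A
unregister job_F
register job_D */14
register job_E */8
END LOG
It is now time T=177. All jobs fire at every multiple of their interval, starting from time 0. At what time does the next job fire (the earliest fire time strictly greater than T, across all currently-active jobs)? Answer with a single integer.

Answer: 182

Derivation:
Op 1: register job_A */3 -> active={job_A:*/3}
Op 2: register job_D */10 -> active={job_A:*/3, job_D:*/10}
Op 3: register job_F */10 -> active={job_A:*/3, job_D:*/10, job_F:*/10}
Op 4: unregister job_D -> active={job_A:*/3, job_F:*/10}
Op 5: register job_F */13 -> active={job_A:*/3, job_F:*/13}
Op 6: unregister job_A -> active={job_F:*/13}
Op 7: unregister job_F -> active={}
Op 8: register job_D */14 -> active={job_D:*/14}
Op 9: register job_E */8 -> active={job_D:*/14, job_E:*/8}
  job_D: interval 14, next fire after T=177 is 182
  job_E: interval 8, next fire after T=177 is 184
Earliest fire time = 182 (job job_D)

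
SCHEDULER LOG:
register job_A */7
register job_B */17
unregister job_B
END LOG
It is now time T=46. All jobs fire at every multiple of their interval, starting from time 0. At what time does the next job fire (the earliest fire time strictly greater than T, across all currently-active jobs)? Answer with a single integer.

Answer: 49

Derivation:
Op 1: register job_A */7 -> active={job_A:*/7}
Op 2: register job_B */17 -> active={job_A:*/7, job_B:*/17}
Op 3: unregister job_B -> active={job_A:*/7}
  job_A: interval 7, next fire after T=46 is 49
Earliest fire time = 49 (job job_A)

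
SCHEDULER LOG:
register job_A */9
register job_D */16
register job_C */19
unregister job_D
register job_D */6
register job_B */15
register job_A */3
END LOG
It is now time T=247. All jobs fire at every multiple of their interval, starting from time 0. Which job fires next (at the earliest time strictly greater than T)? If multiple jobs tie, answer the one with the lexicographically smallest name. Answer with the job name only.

Answer: job_A

Derivation:
Op 1: register job_A */9 -> active={job_A:*/9}
Op 2: register job_D */16 -> active={job_A:*/9, job_D:*/16}
Op 3: register job_C */19 -> active={job_A:*/9, job_C:*/19, job_D:*/16}
Op 4: unregister job_D -> active={job_A:*/9, job_C:*/19}
Op 5: register job_D */6 -> active={job_A:*/9, job_C:*/19, job_D:*/6}
Op 6: register job_B */15 -> active={job_A:*/9, job_B:*/15, job_C:*/19, job_D:*/6}
Op 7: register job_A */3 -> active={job_A:*/3, job_B:*/15, job_C:*/19, job_D:*/6}
  job_A: interval 3, next fire after T=247 is 249
  job_B: interval 15, next fire after T=247 is 255
  job_C: interval 19, next fire after T=247 is 266
  job_D: interval 6, next fire after T=247 is 252
Earliest = 249, winner (lex tiebreak) = job_A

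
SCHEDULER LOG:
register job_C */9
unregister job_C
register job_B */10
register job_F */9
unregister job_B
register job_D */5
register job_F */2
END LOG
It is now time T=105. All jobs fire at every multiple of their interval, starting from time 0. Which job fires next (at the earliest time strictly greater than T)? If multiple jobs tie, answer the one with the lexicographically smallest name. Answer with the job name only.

Answer: job_F

Derivation:
Op 1: register job_C */9 -> active={job_C:*/9}
Op 2: unregister job_C -> active={}
Op 3: register job_B */10 -> active={job_B:*/10}
Op 4: register job_F */9 -> active={job_B:*/10, job_F:*/9}
Op 5: unregister job_B -> active={job_F:*/9}
Op 6: register job_D */5 -> active={job_D:*/5, job_F:*/9}
Op 7: register job_F */2 -> active={job_D:*/5, job_F:*/2}
  job_D: interval 5, next fire after T=105 is 110
  job_F: interval 2, next fire after T=105 is 106
Earliest = 106, winner (lex tiebreak) = job_F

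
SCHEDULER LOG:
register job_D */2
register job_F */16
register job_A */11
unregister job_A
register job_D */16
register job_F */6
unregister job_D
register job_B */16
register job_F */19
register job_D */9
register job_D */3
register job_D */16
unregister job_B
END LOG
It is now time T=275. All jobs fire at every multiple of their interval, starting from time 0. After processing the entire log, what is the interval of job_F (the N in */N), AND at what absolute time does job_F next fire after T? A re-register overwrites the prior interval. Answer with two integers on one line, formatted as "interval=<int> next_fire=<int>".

Op 1: register job_D */2 -> active={job_D:*/2}
Op 2: register job_F */16 -> active={job_D:*/2, job_F:*/16}
Op 3: register job_A */11 -> active={job_A:*/11, job_D:*/2, job_F:*/16}
Op 4: unregister job_A -> active={job_D:*/2, job_F:*/16}
Op 5: register job_D */16 -> active={job_D:*/16, job_F:*/16}
Op 6: register job_F */6 -> active={job_D:*/16, job_F:*/6}
Op 7: unregister job_D -> active={job_F:*/6}
Op 8: register job_B */16 -> active={job_B:*/16, job_F:*/6}
Op 9: register job_F */19 -> active={job_B:*/16, job_F:*/19}
Op 10: register job_D */9 -> active={job_B:*/16, job_D:*/9, job_F:*/19}
Op 11: register job_D */3 -> active={job_B:*/16, job_D:*/3, job_F:*/19}
Op 12: register job_D */16 -> active={job_B:*/16, job_D:*/16, job_F:*/19}
Op 13: unregister job_B -> active={job_D:*/16, job_F:*/19}
Final interval of job_F = 19
Next fire of job_F after T=275: (275//19+1)*19 = 285

Answer: interval=19 next_fire=285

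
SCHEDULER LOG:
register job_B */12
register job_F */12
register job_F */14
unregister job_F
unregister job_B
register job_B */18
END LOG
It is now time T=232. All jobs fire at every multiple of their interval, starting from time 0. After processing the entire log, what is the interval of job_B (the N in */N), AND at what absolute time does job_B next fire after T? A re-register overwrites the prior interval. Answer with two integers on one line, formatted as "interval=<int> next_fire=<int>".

Answer: interval=18 next_fire=234

Derivation:
Op 1: register job_B */12 -> active={job_B:*/12}
Op 2: register job_F */12 -> active={job_B:*/12, job_F:*/12}
Op 3: register job_F */14 -> active={job_B:*/12, job_F:*/14}
Op 4: unregister job_F -> active={job_B:*/12}
Op 5: unregister job_B -> active={}
Op 6: register job_B */18 -> active={job_B:*/18}
Final interval of job_B = 18
Next fire of job_B after T=232: (232//18+1)*18 = 234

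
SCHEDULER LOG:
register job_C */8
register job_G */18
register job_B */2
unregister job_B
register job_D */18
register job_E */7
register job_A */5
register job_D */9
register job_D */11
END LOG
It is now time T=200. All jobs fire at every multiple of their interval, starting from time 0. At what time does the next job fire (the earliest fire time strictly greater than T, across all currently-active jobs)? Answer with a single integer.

Answer: 203

Derivation:
Op 1: register job_C */8 -> active={job_C:*/8}
Op 2: register job_G */18 -> active={job_C:*/8, job_G:*/18}
Op 3: register job_B */2 -> active={job_B:*/2, job_C:*/8, job_G:*/18}
Op 4: unregister job_B -> active={job_C:*/8, job_G:*/18}
Op 5: register job_D */18 -> active={job_C:*/8, job_D:*/18, job_G:*/18}
Op 6: register job_E */7 -> active={job_C:*/8, job_D:*/18, job_E:*/7, job_G:*/18}
Op 7: register job_A */5 -> active={job_A:*/5, job_C:*/8, job_D:*/18, job_E:*/7, job_G:*/18}
Op 8: register job_D */9 -> active={job_A:*/5, job_C:*/8, job_D:*/9, job_E:*/7, job_G:*/18}
Op 9: register job_D */11 -> active={job_A:*/5, job_C:*/8, job_D:*/11, job_E:*/7, job_G:*/18}
  job_A: interval 5, next fire after T=200 is 205
  job_C: interval 8, next fire after T=200 is 208
  job_D: interval 11, next fire after T=200 is 209
  job_E: interval 7, next fire after T=200 is 203
  job_G: interval 18, next fire after T=200 is 216
Earliest fire time = 203 (job job_E)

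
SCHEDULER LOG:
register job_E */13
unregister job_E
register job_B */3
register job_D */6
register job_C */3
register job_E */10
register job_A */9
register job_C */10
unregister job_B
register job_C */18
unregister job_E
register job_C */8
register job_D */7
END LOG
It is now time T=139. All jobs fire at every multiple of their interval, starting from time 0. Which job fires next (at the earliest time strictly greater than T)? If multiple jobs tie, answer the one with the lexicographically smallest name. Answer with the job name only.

Op 1: register job_E */13 -> active={job_E:*/13}
Op 2: unregister job_E -> active={}
Op 3: register job_B */3 -> active={job_B:*/3}
Op 4: register job_D */6 -> active={job_B:*/3, job_D:*/6}
Op 5: register job_C */3 -> active={job_B:*/3, job_C:*/3, job_D:*/6}
Op 6: register job_E */10 -> active={job_B:*/3, job_C:*/3, job_D:*/6, job_E:*/10}
Op 7: register job_A */9 -> active={job_A:*/9, job_B:*/3, job_C:*/3, job_D:*/6, job_E:*/10}
Op 8: register job_C */10 -> active={job_A:*/9, job_B:*/3, job_C:*/10, job_D:*/6, job_E:*/10}
Op 9: unregister job_B -> active={job_A:*/9, job_C:*/10, job_D:*/6, job_E:*/10}
Op 10: register job_C */18 -> active={job_A:*/9, job_C:*/18, job_D:*/6, job_E:*/10}
Op 11: unregister job_E -> active={job_A:*/9, job_C:*/18, job_D:*/6}
Op 12: register job_C */8 -> active={job_A:*/9, job_C:*/8, job_D:*/6}
Op 13: register job_D */7 -> active={job_A:*/9, job_C:*/8, job_D:*/7}
  job_A: interval 9, next fire after T=139 is 144
  job_C: interval 8, next fire after T=139 is 144
  job_D: interval 7, next fire after T=139 is 140
Earliest = 140, winner (lex tiebreak) = job_D

Answer: job_D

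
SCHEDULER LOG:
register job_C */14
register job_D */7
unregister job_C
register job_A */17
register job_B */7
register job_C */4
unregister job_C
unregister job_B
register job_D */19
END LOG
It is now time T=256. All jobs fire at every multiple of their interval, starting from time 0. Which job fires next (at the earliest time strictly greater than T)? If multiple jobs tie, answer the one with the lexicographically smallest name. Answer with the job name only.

Op 1: register job_C */14 -> active={job_C:*/14}
Op 2: register job_D */7 -> active={job_C:*/14, job_D:*/7}
Op 3: unregister job_C -> active={job_D:*/7}
Op 4: register job_A */17 -> active={job_A:*/17, job_D:*/7}
Op 5: register job_B */7 -> active={job_A:*/17, job_B:*/7, job_D:*/7}
Op 6: register job_C */4 -> active={job_A:*/17, job_B:*/7, job_C:*/4, job_D:*/7}
Op 7: unregister job_C -> active={job_A:*/17, job_B:*/7, job_D:*/7}
Op 8: unregister job_B -> active={job_A:*/17, job_D:*/7}
Op 9: register job_D */19 -> active={job_A:*/17, job_D:*/19}
  job_A: interval 17, next fire after T=256 is 272
  job_D: interval 19, next fire after T=256 is 266
Earliest = 266, winner (lex tiebreak) = job_D

Answer: job_D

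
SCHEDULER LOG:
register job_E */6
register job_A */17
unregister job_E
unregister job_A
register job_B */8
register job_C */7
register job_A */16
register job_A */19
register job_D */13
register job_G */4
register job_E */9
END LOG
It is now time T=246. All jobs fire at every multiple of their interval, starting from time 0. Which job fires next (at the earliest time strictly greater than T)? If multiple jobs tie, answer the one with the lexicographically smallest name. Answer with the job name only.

Op 1: register job_E */6 -> active={job_E:*/6}
Op 2: register job_A */17 -> active={job_A:*/17, job_E:*/6}
Op 3: unregister job_E -> active={job_A:*/17}
Op 4: unregister job_A -> active={}
Op 5: register job_B */8 -> active={job_B:*/8}
Op 6: register job_C */7 -> active={job_B:*/8, job_C:*/7}
Op 7: register job_A */16 -> active={job_A:*/16, job_B:*/8, job_C:*/7}
Op 8: register job_A */19 -> active={job_A:*/19, job_B:*/8, job_C:*/7}
Op 9: register job_D */13 -> active={job_A:*/19, job_B:*/8, job_C:*/7, job_D:*/13}
Op 10: register job_G */4 -> active={job_A:*/19, job_B:*/8, job_C:*/7, job_D:*/13, job_G:*/4}
Op 11: register job_E */9 -> active={job_A:*/19, job_B:*/8, job_C:*/7, job_D:*/13, job_E:*/9, job_G:*/4}
  job_A: interval 19, next fire after T=246 is 247
  job_B: interval 8, next fire after T=246 is 248
  job_C: interval 7, next fire after T=246 is 252
  job_D: interval 13, next fire after T=246 is 247
  job_E: interval 9, next fire after T=246 is 252
  job_G: interval 4, next fire after T=246 is 248
Earliest = 247, winner (lex tiebreak) = job_A

Answer: job_A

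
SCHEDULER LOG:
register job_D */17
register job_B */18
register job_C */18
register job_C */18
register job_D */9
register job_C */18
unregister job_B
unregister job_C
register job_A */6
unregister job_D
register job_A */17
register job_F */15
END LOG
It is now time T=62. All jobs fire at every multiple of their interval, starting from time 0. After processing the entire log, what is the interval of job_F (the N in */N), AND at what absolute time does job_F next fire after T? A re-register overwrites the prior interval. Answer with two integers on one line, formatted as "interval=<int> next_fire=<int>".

Answer: interval=15 next_fire=75

Derivation:
Op 1: register job_D */17 -> active={job_D:*/17}
Op 2: register job_B */18 -> active={job_B:*/18, job_D:*/17}
Op 3: register job_C */18 -> active={job_B:*/18, job_C:*/18, job_D:*/17}
Op 4: register job_C */18 -> active={job_B:*/18, job_C:*/18, job_D:*/17}
Op 5: register job_D */9 -> active={job_B:*/18, job_C:*/18, job_D:*/9}
Op 6: register job_C */18 -> active={job_B:*/18, job_C:*/18, job_D:*/9}
Op 7: unregister job_B -> active={job_C:*/18, job_D:*/9}
Op 8: unregister job_C -> active={job_D:*/9}
Op 9: register job_A */6 -> active={job_A:*/6, job_D:*/9}
Op 10: unregister job_D -> active={job_A:*/6}
Op 11: register job_A */17 -> active={job_A:*/17}
Op 12: register job_F */15 -> active={job_A:*/17, job_F:*/15}
Final interval of job_F = 15
Next fire of job_F after T=62: (62//15+1)*15 = 75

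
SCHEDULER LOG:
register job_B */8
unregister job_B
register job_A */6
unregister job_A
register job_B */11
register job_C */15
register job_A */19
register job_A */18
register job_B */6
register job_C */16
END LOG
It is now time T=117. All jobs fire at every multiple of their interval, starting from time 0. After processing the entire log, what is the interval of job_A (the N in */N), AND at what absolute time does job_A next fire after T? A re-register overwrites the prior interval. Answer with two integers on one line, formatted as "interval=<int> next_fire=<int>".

Answer: interval=18 next_fire=126

Derivation:
Op 1: register job_B */8 -> active={job_B:*/8}
Op 2: unregister job_B -> active={}
Op 3: register job_A */6 -> active={job_A:*/6}
Op 4: unregister job_A -> active={}
Op 5: register job_B */11 -> active={job_B:*/11}
Op 6: register job_C */15 -> active={job_B:*/11, job_C:*/15}
Op 7: register job_A */19 -> active={job_A:*/19, job_B:*/11, job_C:*/15}
Op 8: register job_A */18 -> active={job_A:*/18, job_B:*/11, job_C:*/15}
Op 9: register job_B */6 -> active={job_A:*/18, job_B:*/6, job_C:*/15}
Op 10: register job_C */16 -> active={job_A:*/18, job_B:*/6, job_C:*/16}
Final interval of job_A = 18
Next fire of job_A after T=117: (117//18+1)*18 = 126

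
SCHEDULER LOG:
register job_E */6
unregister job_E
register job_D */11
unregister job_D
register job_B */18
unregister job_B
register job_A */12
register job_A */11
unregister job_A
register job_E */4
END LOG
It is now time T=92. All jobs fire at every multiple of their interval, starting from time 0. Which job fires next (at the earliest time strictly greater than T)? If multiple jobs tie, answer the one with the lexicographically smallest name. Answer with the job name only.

Answer: job_E

Derivation:
Op 1: register job_E */6 -> active={job_E:*/6}
Op 2: unregister job_E -> active={}
Op 3: register job_D */11 -> active={job_D:*/11}
Op 4: unregister job_D -> active={}
Op 5: register job_B */18 -> active={job_B:*/18}
Op 6: unregister job_B -> active={}
Op 7: register job_A */12 -> active={job_A:*/12}
Op 8: register job_A */11 -> active={job_A:*/11}
Op 9: unregister job_A -> active={}
Op 10: register job_E */4 -> active={job_E:*/4}
  job_E: interval 4, next fire after T=92 is 96
Earliest = 96, winner (lex tiebreak) = job_E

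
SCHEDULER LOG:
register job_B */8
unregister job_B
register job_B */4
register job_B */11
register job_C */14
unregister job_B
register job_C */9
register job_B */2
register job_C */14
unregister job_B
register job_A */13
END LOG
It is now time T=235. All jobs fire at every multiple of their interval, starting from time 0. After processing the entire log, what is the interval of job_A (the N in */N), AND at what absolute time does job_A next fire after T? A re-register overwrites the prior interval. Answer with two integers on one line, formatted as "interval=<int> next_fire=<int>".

Answer: interval=13 next_fire=247

Derivation:
Op 1: register job_B */8 -> active={job_B:*/8}
Op 2: unregister job_B -> active={}
Op 3: register job_B */4 -> active={job_B:*/4}
Op 4: register job_B */11 -> active={job_B:*/11}
Op 5: register job_C */14 -> active={job_B:*/11, job_C:*/14}
Op 6: unregister job_B -> active={job_C:*/14}
Op 7: register job_C */9 -> active={job_C:*/9}
Op 8: register job_B */2 -> active={job_B:*/2, job_C:*/9}
Op 9: register job_C */14 -> active={job_B:*/2, job_C:*/14}
Op 10: unregister job_B -> active={job_C:*/14}
Op 11: register job_A */13 -> active={job_A:*/13, job_C:*/14}
Final interval of job_A = 13
Next fire of job_A after T=235: (235//13+1)*13 = 247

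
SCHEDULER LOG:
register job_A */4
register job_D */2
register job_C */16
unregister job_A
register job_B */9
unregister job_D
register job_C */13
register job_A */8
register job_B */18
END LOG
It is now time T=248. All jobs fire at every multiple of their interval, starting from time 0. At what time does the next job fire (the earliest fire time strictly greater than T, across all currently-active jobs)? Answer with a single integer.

Answer: 252

Derivation:
Op 1: register job_A */4 -> active={job_A:*/4}
Op 2: register job_D */2 -> active={job_A:*/4, job_D:*/2}
Op 3: register job_C */16 -> active={job_A:*/4, job_C:*/16, job_D:*/2}
Op 4: unregister job_A -> active={job_C:*/16, job_D:*/2}
Op 5: register job_B */9 -> active={job_B:*/9, job_C:*/16, job_D:*/2}
Op 6: unregister job_D -> active={job_B:*/9, job_C:*/16}
Op 7: register job_C */13 -> active={job_B:*/9, job_C:*/13}
Op 8: register job_A */8 -> active={job_A:*/8, job_B:*/9, job_C:*/13}
Op 9: register job_B */18 -> active={job_A:*/8, job_B:*/18, job_C:*/13}
  job_A: interval 8, next fire after T=248 is 256
  job_B: interval 18, next fire after T=248 is 252
  job_C: interval 13, next fire after T=248 is 260
Earliest fire time = 252 (job job_B)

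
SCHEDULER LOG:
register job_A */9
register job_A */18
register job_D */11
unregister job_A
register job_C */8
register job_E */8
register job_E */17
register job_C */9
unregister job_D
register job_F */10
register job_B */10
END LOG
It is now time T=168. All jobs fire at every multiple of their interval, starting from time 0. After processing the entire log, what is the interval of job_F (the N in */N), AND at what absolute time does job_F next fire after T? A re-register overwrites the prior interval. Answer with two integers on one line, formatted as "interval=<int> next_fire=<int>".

Answer: interval=10 next_fire=170

Derivation:
Op 1: register job_A */9 -> active={job_A:*/9}
Op 2: register job_A */18 -> active={job_A:*/18}
Op 3: register job_D */11 -> active={job_A:*/18, job_D:*/11}
Op 4: unregister job_A -> active={job_D:*/11}
Op 5: register job_C */8 -> active={job_C:*/8, job_D:*/11}
Op 6: register job_E */8 -> active={job_C:*/8, job_D:*/11, job_E:*/8}
Op 7: register job_E */17 -> active={job_C:*/8, job_D:*/11, job_E:*/17}
Op 8: register job_C */9 -> active={job_C:*/9, job_D:*/11, job_E:*/17}
Op 9: unregister job_D -> active={job_C:*/9, job_E:*/17}
Op 10: register job_F */10 -> active={job_C:*/9, job_E:*/17, job_F:*/10}
Op 11: register job_B */10 -> active={job_B:*/10, job_C:*/9, job_E:*/17, job_F:*/10}
Final interval of job_F = 10
Next fire of job_F after T=168: (168//10+1)*10 = 170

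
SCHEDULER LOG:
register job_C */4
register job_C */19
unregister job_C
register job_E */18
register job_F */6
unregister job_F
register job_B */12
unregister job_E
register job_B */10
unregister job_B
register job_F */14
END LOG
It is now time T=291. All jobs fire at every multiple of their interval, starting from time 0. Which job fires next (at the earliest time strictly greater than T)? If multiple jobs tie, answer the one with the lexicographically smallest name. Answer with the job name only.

Op 1: register job_C */4 -> active={job_C:*/4}
Op 2: register job_C */19 -> active={job_C:*/19}
Op 3: unregister job_C -> active={}
Op 4: register job_E */18 -> active={job_E:*/18}
Op 5: register job_F */6 -> active={job_E:*/18, job_F:*/6}
Op 6: unregister job_F -> active={job_E:*/18}
Op 7: register job_B */12 -> active={job_B:*/12, job_E:*/18}
Op 8: unregister job_E -> active={job_B:*/12}
Op 9: register job_B */10 -> active={job_B:*/10}
Op 10: unregister job_B -> active={}
Op 11: register job_F */14 -> active={job_F:*/14}
  job_F: interval 14, next fire after T=291 is 294
Earliest = 294, winner (lex tiebreak) = job_F

Answer: job_F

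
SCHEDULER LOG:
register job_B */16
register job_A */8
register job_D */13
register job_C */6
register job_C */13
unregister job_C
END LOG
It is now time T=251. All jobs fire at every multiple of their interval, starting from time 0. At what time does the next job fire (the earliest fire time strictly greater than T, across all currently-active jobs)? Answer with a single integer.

Answer: 256

Derivation:
Op 1: register job_B */16 -> active={job_B:*/16}
Op 2: register job_A */8 -> active={job_A:*/8, job_B:*/16}
Op 3: register job_D */13 -> active={job_A:*/8, job_B:*/16, job_D:*/13}
Op 4: register job_C */6 -> active={job_A:*/8, job_B:*/16, job_C:*/6, job_D:*/13}
Op 5: register job_C */13 -> active={job_A:*/8, job_B:*/16, job_C:*/13, job_D:*/13}
Op 6: unregister job_C -> active={job_A:*/8, job_B:*/16, job_D:*/13}
  job_A: interval 8, next fire after T=251 is 256
  job_B: interval 16, next fire after T=251 is 256
  job_D: interval 13, next fire after T=251 is 260
Earliest fire time = 256 (job job_A)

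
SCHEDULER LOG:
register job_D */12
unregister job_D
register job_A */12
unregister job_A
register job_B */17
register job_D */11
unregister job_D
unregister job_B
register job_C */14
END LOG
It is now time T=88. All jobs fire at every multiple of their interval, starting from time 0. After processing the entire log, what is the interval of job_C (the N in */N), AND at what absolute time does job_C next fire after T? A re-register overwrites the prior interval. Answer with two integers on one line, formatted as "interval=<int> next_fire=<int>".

Op 1: register job_D */12 -> active={job_D:*/12}
Op 2: unregister job_D -> active={}
Op 3: register job_A */12 -> active={job_A:*/12}
Op 4: unregister job_A -> active={}
Op 5: register job_B */17 -> active={job_B:*/17}
Op 6: register job_D */11 -> active={job_B:*/17, job_D:*/11}
Op 7: unregister job_D -> active={job_B:*/17}
Op 8: unregister job_B -> active={}
Op 9: register job_C */14 -> active={job_C:*/14}
Final interval of job_C = 14
Next fire of job_C after T=88: (88//14+1)*14 = 98

Answer: interval=14 next_fire=98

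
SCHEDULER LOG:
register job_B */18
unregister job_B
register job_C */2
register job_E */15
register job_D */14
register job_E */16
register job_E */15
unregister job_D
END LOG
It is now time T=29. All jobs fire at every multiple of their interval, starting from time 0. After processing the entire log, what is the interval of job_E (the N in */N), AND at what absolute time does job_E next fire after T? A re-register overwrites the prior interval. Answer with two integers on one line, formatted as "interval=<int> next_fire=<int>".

Answer: interval=15 next_fire=30

Derivation:
Op 1: register job_B */18 -> active={job_B:*/18}
Op 2: unregister job_B -> active={}
Op 3: register job_C */2 -> active={job_C:*/2}
Op 4: register job_E */15 -> active={job_C:*/2, job_E:*/15}
Op 5: register job_D */14 -> active={job_C:*/2, job_D:*/14, job_E:*/15}
Op 6: register job_E */16 -> active={job_C:*/2, job_D:*/14, job_E:*/16}
Op 7: register job_E */15 -> active={job_C:*/2, job_D:*/14, job_E:*/15}
Op 8: unregister job_D -> active={job_C:*/2, job_E:*/15}
Final interval of job_E = 15
Next fire of job_E after T=29: (29//15+1)*15 = 30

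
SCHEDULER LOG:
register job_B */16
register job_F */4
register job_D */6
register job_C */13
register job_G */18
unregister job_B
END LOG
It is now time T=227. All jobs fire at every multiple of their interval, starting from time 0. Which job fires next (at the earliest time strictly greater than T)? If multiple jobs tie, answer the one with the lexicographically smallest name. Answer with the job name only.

Op 1: register job_B */16 -> active={job_B:*/16}
Op 2: register job_F */4 -> active={job_B:*/16, job_F:*/4}
Op 3: register job_D */6 -> active={job_B:*/16, job_D:*/6, job_F:*/4}
Op 4: register job_C */13 -> active={job_B:*/16, job_C:*/13, job_D:*/6, job_F:*/4}
Op 5: register job_G */18 -> active={job_B:*/16, job_C:*/13, job_D:*/6, job_F:*/4, job_G:*/18}
Op 6: unregister job_B -> active={job_C:*/13, job_D:*/6, job_F:*/4, job_G:*/18}
  job_C: interval 13, next fire after T=227 is 234
  job_D: interval 6, next fire after T=227 is 228
  job_F: interval 4, next fire after T=227 is 228
  job_G: interval 18, next fire after T=227 is 234
Earliest = 228, winner (lex tiebreak) = job_D

Answer: job_D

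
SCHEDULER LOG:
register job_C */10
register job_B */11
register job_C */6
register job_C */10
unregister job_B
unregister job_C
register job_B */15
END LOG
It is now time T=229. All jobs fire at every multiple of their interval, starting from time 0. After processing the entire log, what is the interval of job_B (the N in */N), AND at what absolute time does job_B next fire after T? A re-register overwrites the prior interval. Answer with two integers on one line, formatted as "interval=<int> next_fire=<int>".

Op 1: register job_C */10 -> active={job_C:*/10}
Op 2: register job_B */11 -> active={job_B:*/11, job_C:*/10}
Op 3: register job_C */6 -> active={job_B:*/11, job_C:*/6}
Op 4: register job_C */10 -> active={job_B:*/11, job_C:*/10}
Op 5: unregister job_B -> active={job_C:*/10}
Op 6: unregister job_C -> active={}
Op 7: register job_B */15 -> active={job_B:*/15}
Final interval of job_B = 15
Next fire of job_B after T=229: (229//15+1)*15 = 240

Answer: interval=15 next_fire=240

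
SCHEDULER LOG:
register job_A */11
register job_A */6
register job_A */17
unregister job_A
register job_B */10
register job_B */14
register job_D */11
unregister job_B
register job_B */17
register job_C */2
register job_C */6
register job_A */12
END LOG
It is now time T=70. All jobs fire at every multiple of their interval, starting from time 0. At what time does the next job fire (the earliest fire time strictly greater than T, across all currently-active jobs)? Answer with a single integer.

Answer: 72

Derivation:
Op 1: register job_A */11 -> active={job_A:*/11}
Op 2: register job_A */6 -> active={job_A:*/6}
Op 3: register job_A */17 -> active={job_A:*/17}
Op 4: unregister job_A -> active={}
Op 5: register job_B */10 -> active={job_B:*/10}
Op 6: register job_B */14 -> active={job_B:*/14}
Op 7: register job_D */11 -> active={job_B:*/14, job_D:*/11}
Op 8: unregister job_B -> active={job_D:*/11}
Op 9: register job_B */17 -> active={job_B:*/17, job_D:*/11}
Op 10: register job_C */2 -> active={job_B:*/17, job_C:*/2, job_D:*/11}
Op 11: register job_C */6 -> active={job_B:*/17, job_C:*/6, job_D:*/11}
Op 12: register job_A */12 -> active={job_A:*/12, job_B:*/17, job_C:*/6, job_D:*/11}
  job_A: interval 12, next fire after T=70 is 72
  job_B: interval 17, next fire after T=70 is 85
  job_C: interval 6, next fire after T=70 is 72
  job_D: interval 11, next fire after T=70 is 77
Earliest fire time = 72 (job job_A)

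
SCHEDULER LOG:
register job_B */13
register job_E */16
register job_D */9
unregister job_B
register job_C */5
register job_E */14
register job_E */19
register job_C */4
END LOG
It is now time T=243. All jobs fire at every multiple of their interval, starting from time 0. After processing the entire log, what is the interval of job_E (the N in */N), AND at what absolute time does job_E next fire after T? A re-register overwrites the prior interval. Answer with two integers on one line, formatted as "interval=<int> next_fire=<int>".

Answer: interval=19 next_fire=247

Derivation:
Op 1: register job_B */13 -> active={job_B:*/13}
Op 2: register job_E */16 -> active={job_B:*/13, job_E:*/16}
Op 3: register job_D */9 -> active={job_B:*/13, job_D:*/9, job_E:*/16}
Op 4: unregister job_B -> active={job_D:*/9, job_E:*/16}
Op 5: register job_C */5 -> active={job_C:*/5, job_D:*/9, job_E:*/16}
Op 6: register job_E */14 -> active={job_C:*/5, job_D:*/9, job_E:*/14}
Op 7: register job_E */19 -> active={job_C:*/5, job_D:*/9, job_E:*/19}
Op 8: register job_C */4 -> active={job_C:*/4, job_D:*/9, job_E:*/19}
Final interval of job_E = 19
Next fire of job_E after T=243: (243//19+1)*19 = 247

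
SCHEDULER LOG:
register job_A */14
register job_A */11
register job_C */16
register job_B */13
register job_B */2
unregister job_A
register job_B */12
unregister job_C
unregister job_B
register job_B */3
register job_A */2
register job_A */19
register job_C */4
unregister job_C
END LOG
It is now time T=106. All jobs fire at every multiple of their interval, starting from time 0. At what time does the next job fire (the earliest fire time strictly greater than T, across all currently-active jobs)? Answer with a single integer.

Op 1: register job_A */14 -> active={job_A:*/14}
Op 2: register job_A */11 -> active={job_A:*/11}
Op 3: register job_C */16 -> active={job_A:*/11, job_C:*/16}
Op 4: register job_B */13 -> active={job_A:*/11, job_B:*/13, job_C:*/16}
Op 5: register job_B */2 -> active={job_A:*/11, job_B:*/2, job_C:*/16}
Op 6: unregister job_A -> active={job_B:*/2, job_C:*/16}
Op 7: register job_B */12 -> active={job_B:*/12, job_C:*/16}
Op 8: unregister job_C -> active={job_B:*/12}
Op 9: unregister job_B -> active={}
Op 10: register job_B */3 -> active={job_B:*/3}
Op 11: register job_A */2 -> active={job_A:*/2, job_B:*/3}
Op 12: register job_A */19 -> active={job_A:*/19, job_B:*/3}
Op 13: register job_C */4 -> active={job_A:*/19, job_B:*/3, job_C:*/4}
Op 14: unregister job_C -> active={job_A:*/19, job_B:*/3}
  job_A: interval 19, next fire after T=106 is 114
  job_B: interval 3, next fire after T=106 is 108
Earliest fire time = 108 (job job_B)

Answer: 108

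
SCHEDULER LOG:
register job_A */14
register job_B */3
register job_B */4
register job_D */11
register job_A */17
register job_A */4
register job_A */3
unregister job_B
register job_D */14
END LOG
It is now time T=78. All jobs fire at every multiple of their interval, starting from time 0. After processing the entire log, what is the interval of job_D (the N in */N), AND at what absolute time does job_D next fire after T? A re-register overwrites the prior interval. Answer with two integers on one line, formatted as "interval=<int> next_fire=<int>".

Op 1: register job_A */14 -> active={job_A:*/14}
Op 2: register job_B */3 -> active={job_A:*/14, job_B:*/3}
Op 3: register job_B */4 -> active={job_A:*/14, job_B:*/4}
Op 4: register job_D */11 -> active={job_A:*/14, job_B:*/4, job_D:*/11}
Op 5: register job_A */17 -> active={job_A:*/17, job_B:*/4, job_D:*/11}
Op 6: register job_A */4 -> active={job_A:*/4, job_B:*/4, job_D:*/11}
Op 7: register job_A */3 -> active={job_A:*/3, job_B:*/4, job_D:*/11}
Op 8: unregister job_B -> active={job_A:*/3, job_D:*/11}
Op 9: register job_D */14 -> active={job_A:*/3, job_D:*/14}
Final interval of job_D = 14
Next fire of job_D after T=78: (78//14+1)*14 = 84

Answer: interval=14 next_fire=84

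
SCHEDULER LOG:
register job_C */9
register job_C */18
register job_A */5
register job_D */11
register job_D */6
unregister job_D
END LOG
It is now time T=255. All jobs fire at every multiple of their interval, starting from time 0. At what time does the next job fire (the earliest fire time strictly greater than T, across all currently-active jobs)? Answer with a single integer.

Answer: 260

Derivation:
Op 1: register job_C */9 -> active={job_C:*/9}
Op 2: register job_C */18 -> active={job_C:*/18}
Op 3: register job_A */5 -> active={job_A:*/5, job_C:*/18}
Op 4: register job_D */11 -> active={job_A:*/5, job_C:*/18, job_D:*/11}
Op 5: register job_D */6 -> active={job_A:*/5, job_C:*/18, job_D:*/6}
Op 6: unregister job_D -> active={job_A:*/5, job_C:*/18}
  job_A: interval 5, next fire after T=255 is 260
  job_C: interval 18, next fire after T=255 is 270
Earliest fire time = 260 (job job_A)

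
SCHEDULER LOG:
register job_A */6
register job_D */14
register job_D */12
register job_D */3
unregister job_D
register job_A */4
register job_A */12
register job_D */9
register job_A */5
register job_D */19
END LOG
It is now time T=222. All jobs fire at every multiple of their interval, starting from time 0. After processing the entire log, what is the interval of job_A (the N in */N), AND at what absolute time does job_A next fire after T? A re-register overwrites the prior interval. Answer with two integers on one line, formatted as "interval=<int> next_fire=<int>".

Answer: interval=5 next_fire=225

Derivation:
Op 1: register job_A */6 -> active={job_A:*/6}
Op 2: register job_D */14 -> active={job_A:*/6, job_D:*/14}
Op 3: register job_D */12 -> active={job_A:*/6, job_D:*/12}
Op 4: register job_D */3 -> active={job_A:*/6, job_D:*/3}
Op 5: unregister job_D -> active={job_A:*/6}
Op 6: register job_A */4 -> active={job_A:*/4}
Op 7: register job_A */12 -> active={job_A:*/12}
Op 8: register job_D */9 -> active={job_A:*/12, job_D:*/9}
Op 9: register job_A */5 -> active={job_A:*/5, job_D:*/9}
Op 10: register job_D */19 -> active={job_A:*/5, job_D:*/19}
Final interval of job_A = 5
Next fire of job_A after T=222: (222//5+1)*5 = 225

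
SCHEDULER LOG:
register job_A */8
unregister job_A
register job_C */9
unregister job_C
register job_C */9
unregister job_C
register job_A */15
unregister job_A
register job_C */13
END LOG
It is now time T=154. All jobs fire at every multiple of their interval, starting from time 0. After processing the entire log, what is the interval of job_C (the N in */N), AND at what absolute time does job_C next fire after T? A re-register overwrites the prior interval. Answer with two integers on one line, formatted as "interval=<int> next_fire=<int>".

Answer: interval=13 next_fire=156

Derivation:
Op 1: register job_A */8 -> active={job_A:*/8}
Op 2: unregister job_A -> active={}
Op 3: register job_C */9 -> active={job_C:*/9}
Op 4: unregister job_C -> active={}
Op 5: register job_C */9 -> active={job_C:*/9}
Op 6: unregister job_C -> active={}
Op 7: register job_A */15 -> active={job_A:*/15}
Op 8: unregister job_A -> active={}
Op 9: register job_C */13 -> active={job_C:*/13}
Final interval of job_C = 13
Next fire of job_C after T=154: (154//13+1)*13 = 156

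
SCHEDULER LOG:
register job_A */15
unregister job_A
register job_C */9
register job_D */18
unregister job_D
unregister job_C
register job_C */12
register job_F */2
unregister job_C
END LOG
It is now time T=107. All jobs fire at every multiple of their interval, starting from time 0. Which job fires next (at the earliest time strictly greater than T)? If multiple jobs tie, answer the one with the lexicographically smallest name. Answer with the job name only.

Op 1: register job_A */15 -> active={job_A:*/15}
Op 2: unregister job_A -> active={}
Op 3: register job_C */9 -> active={job_C:*/9}
Op 4: register job_D */18 -> active={job_C:*/9, job_D:*/18}
Op 5: unregister job_D -> active={job_C:*/9}
Op 6: unregister job_C -> active={}
Op 7: register job_C */12 -> active={job_C:*/12}
Op 8: register job_F */2 -> active={job_C:*/12, job_F:*/2}
Op 9: unregister job_C -> active={job_F:*/2}
  job_F: interval 2, next fire after T=107 is 108
Earliest = 108, winner (lex tiebreak) = job_F

Answer: job_F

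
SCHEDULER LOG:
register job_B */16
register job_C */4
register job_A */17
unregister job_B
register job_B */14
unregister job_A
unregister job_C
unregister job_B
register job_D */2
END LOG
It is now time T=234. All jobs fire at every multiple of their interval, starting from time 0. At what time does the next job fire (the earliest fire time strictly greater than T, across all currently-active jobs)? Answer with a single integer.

Op 1: register job_B */16 -> active={job_B:*/16}
Op 2: register job_C */4 -> active={job_B:*/16, job_C:*/4}
Op 3: register job_A */17 -> active={job_A:*/17, job_B:*/16, job_C:*/4}
Op 4: unregister job_B -> active={job_A:*/17, job_C:*/4}
Op 5: register job_B */14 -> active={job_A:*/17, job_B:*/14, job_C:*/4}
Op 6: unregister job_A -> active={job_B:*/14, job_C:*/4}
Op 7: unregister job_C -> active={job_B:*/14}
Op 8: unregister job_B -> active={}
Op 9: register job_D */2 -> active={job_D:*/2}
  job_D: interval 2, next fire after T=234 is 236
Earliest fire time = 236 (job job_D)

Answer: 236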